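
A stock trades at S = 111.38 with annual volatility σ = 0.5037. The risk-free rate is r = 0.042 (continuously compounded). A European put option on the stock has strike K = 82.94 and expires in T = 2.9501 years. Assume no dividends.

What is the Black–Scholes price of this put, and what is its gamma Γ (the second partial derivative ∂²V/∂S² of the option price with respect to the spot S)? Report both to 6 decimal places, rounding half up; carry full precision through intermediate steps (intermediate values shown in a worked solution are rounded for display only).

σ√T = 0.5037·√2.9501 = 0.865148
d₁ = (ln(S/K) + (r+σ²/2)T) / (σ√T) = (ln(111.38/82.94) + (0.042+0.5037²/2)·2.9501) / 0.865148 = (0.294830 + 0.498145) / 0.865148 = 0.916577
d₂ = d₁ − σ√T = 0.916577 − 0.865148 = 0.051430
e^{−rT} = e^{−0.042·2.9501} = 0.883464
N(−d₁) = 0.179682,  N(−d₂) = 0.479492
Put price V = K·e^{−rT}·N(−d₂) − S·N(−d₁) = 35.134530 − 20.012990 = 15.121540
φ(d₁) = (1/√(2π))·e^{−d₁²/2} = 0.262109
Γ = φ(d₁) / (S·σ·√T) = 0.002720

price = 15.121540
Γ = 0.002720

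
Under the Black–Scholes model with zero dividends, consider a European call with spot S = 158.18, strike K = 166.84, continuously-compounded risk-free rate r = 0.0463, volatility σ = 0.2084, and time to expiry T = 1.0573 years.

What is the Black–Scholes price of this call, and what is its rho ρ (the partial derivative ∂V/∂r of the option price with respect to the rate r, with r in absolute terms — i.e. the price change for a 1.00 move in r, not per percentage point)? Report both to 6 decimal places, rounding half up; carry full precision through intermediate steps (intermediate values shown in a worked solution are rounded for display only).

σ√T = 0.2084·√1.0573 = 0.214287
d₁ = (ln(S/K) + (r+σ²/2)T) / (σ√T) = (ln(158.18/166.84) + (0.0463+0.2084²/2)·1.0573) / 0.214287 = (-0.053302 + 0.071913) / 0.214287 = 0.086850
d₂ = d₁ − σ√T = 0.086850 − 0.214287 = -0.127437
e^{−rT} = e^{−0.0463·1.0573} = 0.952226
N(d₁) = 0.534605,  N(d₂) = 0.449297
Call price V = S·N(d₁) − K·e^{−rT}·N(d₂) = 84.563772 − 71.379554 = 13.184219
ρ = K·T·e^{−rT}·N(d₂) = 75.469602

price = 13.184219
ρ = 75.469602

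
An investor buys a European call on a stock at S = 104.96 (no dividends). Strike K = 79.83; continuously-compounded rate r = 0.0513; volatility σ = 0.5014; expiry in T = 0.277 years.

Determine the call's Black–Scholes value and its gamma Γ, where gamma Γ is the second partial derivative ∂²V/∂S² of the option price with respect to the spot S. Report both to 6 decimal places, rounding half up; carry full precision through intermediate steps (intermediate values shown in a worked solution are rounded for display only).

σ√T = 0.5014·√0.277 = 0.263891
d₁ = (ln(S/K) + (r+σ²/2)T) / (σ√T) = (ln(104.96/79.83) + (0.0513+0.5014²/2)·0.277) / 0.263891 = (0.273680 + 0.049029) / 0.263891 = 1.222889
d₂ = d₁ − σ√T = 1.222889 − 0.263891 = 0.958999
e^{−rT} = e^{−0.0513·0.277} = 0.985890
N(d₁) = 0.889314,  N(d₂) = 0.831220
Call price V = S·N(d₁) − K·e^{−rT}·N(d₂) = 93.342424 − 65.420052 = 27.922372
φ(d₁) = (1/√(2π))·e^{−d₁²/2} = 0.188875
Γ = φ(d₁) / (S·σ·√T) = 0.006819

price = 27.922372
Γ = 0.006819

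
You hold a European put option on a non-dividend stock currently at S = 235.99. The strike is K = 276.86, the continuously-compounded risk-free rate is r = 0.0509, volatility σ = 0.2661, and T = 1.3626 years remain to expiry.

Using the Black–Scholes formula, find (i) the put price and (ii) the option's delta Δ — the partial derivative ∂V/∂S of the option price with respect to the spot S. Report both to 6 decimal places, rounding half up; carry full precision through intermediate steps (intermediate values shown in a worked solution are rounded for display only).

price = 42.933771
Δ = -0.553936

σ√T = 0.2661·√1.3626 = 0.310620
d₁ = (ln(S/K) + (r+σ²/2)T) / (σ√T) = (ln(235.99/276.86) + (0.0509+0.2661²/2)·1.3626) / 0.310620 = (-0.159723 + 0.117599) / 0.310620 = -0.135612
d₂ = d₁ − σ√T = -0.135612 − 0.310620 = -0.446232
e^{−rT} = e^{−0.0509·1.3626} = 0.932994
N(−d₁) = 0.553936,  N(−d₂) = 0.672285
Put price V = K·e^{−rT}·N(−d₂) − S·N(−d₁) = 173.657159 − 130.723388 = 42.933771
Δ = −N(−d₁) = -0.553936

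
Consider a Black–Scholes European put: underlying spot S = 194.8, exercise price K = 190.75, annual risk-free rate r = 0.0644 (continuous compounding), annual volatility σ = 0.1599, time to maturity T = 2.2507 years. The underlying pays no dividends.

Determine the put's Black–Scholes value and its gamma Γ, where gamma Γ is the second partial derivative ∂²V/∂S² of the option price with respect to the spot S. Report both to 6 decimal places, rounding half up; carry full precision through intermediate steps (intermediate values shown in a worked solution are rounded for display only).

price = 6.205682
Γ = 0.006141

σ√T = 0.1599·√2.2507 = 0.239887
d₁ = (ln(S/K) + (r+σ²/2)T) / (σ√T) = (ln(194.8/190.75) + (0.0644+0.1599²/2)·2.2507) / 0.239887 = (0.021010 + 0.173718) / 0.239887 = 0.811747
d₂ = d₁ − σ√T = 0.811747 − 0.239887 = 0.571860
e^{−rT} = e^{−0.0644·2.2507} = 0.865070
N(−d₁) = 0.208468,  N(−d₂) = 0.283709
Put price V = K·e^{−rT}·N(−d₂) − S·N(−d₁) = 46.815338 − 40.609656 = 6.205682
φ(d₁) = (1/√(2π))·e^{−d₁²/2} = 0.286962
Γ = φ(d₁) / (S·σ·√T) = 0.006141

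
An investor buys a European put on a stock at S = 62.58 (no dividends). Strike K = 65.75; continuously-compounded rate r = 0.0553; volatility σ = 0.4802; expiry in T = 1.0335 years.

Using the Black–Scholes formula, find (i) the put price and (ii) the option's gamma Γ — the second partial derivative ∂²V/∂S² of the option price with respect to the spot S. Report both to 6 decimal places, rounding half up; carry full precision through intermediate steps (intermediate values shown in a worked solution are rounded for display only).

price = 11.781547
Γ = 0.012625

σ√T = 0.4802·√1.0335 = 0.488177
d₁ = (ln(S/K) + (r+σ²/2)T) / (σ√T) = (ln(62.58/65.75) + (0.0553+0.4802²/2)·1.0335) / 0.488177 = (-0.049414 + 0.176311) / 0.488177 = 0.259941
d₂ = d₁ − σ√T = 0.259941 − 0.488177 = -0.228236
e^{−rT} = e^{−0.0553·1.0335} = 0.944450
N(−d₁) = 0.397455,  N(−d₂) = 0.590269
Put price V = K·e^{−rT}·N(−d₂) − S·N(−d₁) = 36.654268 − 24.872721 = 11.781547
φ(d₁) = (1/√(2π))·e^{−d₁²/2} = 0.385689
Γ = φ(d₁) / (S·σ·√T) = 0.012625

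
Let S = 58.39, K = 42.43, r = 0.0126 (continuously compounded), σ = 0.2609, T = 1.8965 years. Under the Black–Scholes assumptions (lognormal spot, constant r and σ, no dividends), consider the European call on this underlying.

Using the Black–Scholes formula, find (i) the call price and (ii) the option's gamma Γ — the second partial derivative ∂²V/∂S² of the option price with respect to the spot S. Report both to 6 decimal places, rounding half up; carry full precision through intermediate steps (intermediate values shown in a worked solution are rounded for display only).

price = 18.548167
Γ = 0.009988

σ√T = 0.2609·√1.8965 = 0.359294
d₁ = (ln(S/K) + (r+σ²/2)T) / (σ√T) = (ln(58.39/42.43) + (0.0126+0.2609²/2)·1.8965) / 0.359294 = (0.319289 + 0.088442) / 0.359294 = 1.134811
d₂ = d₁ − σ√T = 1.134811 − 0.359294 = 0.775516
e^{−rT} = e^{−0.0126·1.8965} = 0.976387
N(d₁) = 0.871773,  N(d₂) = 0.780983
Call price V = S·N(d₁) − K·e^{−rT}·N(d₂) = 50.902805 − 32.354638 = 18.548167
φ(d₁) = (1/√(2π))·e^{−d₁²/2} = 0.209541
Γ = φ(d₁) / (S·σ·√T) = 0.009988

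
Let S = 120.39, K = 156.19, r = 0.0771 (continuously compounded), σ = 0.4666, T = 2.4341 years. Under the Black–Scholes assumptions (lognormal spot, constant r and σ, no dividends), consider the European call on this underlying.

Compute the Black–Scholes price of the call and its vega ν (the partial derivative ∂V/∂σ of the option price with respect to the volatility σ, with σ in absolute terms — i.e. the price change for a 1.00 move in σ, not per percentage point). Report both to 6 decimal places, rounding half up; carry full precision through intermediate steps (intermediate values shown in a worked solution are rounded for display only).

σ√T = 0.4666·√2.4341 = 0.727971
d₁ = (ln(S/K) + (r+σ²/2)T) / (σ√T) = (ln(120.39/156.19) + (0.0771+0.4666²/2)·2.4341) / 0.727971 = (-0.260337 + 0.452640) / 0.727971 = 0.264163
d₂ = d₁ − σ√T = 0.264163 − 0.727971 = -0.463808
e^{−rT} = e^{−0.0771·2.4341} = 0.828889
N(d₁) = 0.604173,  N(d₂) = 0.321393
Call price V = S·N(d₁) − K·e^{−rT}·N(d₂) = 72.736378 − 41.608851 = 31.127527
φ(d₁) = (1/√(2π))·e^{−d₁²/2} = 0.385263
ν = S·φ(d₁)·√T = 72.363019

price = 31.127527
ν = 72.363019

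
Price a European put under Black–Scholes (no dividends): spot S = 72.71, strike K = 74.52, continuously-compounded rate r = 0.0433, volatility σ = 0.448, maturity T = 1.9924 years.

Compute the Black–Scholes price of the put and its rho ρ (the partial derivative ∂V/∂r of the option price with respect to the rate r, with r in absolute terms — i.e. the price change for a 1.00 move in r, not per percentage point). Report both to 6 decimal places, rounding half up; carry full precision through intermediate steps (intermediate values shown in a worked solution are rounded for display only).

σ√T = 0.448·√1.9924 = 0.632363
d₁ = (ln(S/K) + (r+σ²/2)T) / (σ√T) = (ln(72.71/74.52) + (0.0433+0.448²/2)·1.9924) / 0.632363 = (-0.024589 + 0.286212) / 0.632363 = 0.413724
d₂ = d₁ − σ√T = 0.413724 − 0.632363 = -0.218639
e^{−rT} = e^{−0.0433·1.9924} = 0.917346
N(−d₁) = 0.339538,  N(−d₂) = 0.586534
Put price V = K·e^{−rT}·N(−d₂) − S·N(−d₁) = 40.095835 − 24.687818 = 15.408017
ρ = −K·T·e^{−rT}·N(−d₂) = -79.886942

price = 15.408017
ρ = -79.886942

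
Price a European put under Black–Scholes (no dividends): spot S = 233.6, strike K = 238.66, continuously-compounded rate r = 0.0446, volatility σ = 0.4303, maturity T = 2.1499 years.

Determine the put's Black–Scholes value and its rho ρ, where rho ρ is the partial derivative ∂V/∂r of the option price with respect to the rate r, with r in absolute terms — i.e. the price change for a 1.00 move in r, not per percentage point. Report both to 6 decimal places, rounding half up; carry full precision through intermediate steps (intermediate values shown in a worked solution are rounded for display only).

σ√T = 0.4303·√2.1499 = 0.630929
d₁ = (ln(S/K) + (r+σ²/2)T) / (σ√T) = (ln(233.6/238.66) + (0.0446+0.4303²/2)·2.1499) / 0.630929 = (-0.021430 + 0.294921) / 0.630929 = 0.433474
d₂ = d₁ − σ√T = 0.433474 − 0.630929 = -0.197455
e^{−rT} = e^{−0.0446·2.1499} = 0.908568
N(−d₁) = 0.332335,  N(−d₂) = 0.578264
Put price V = K·e^{−rT}·N(−d₂) − S·N(−d₁) = 125.390118 − 77.633478 = 47.756640
ρ = −K·T·e^{−rT}·N(−d₂) = -269.576214

price = 47.756640
ρ = -269.576214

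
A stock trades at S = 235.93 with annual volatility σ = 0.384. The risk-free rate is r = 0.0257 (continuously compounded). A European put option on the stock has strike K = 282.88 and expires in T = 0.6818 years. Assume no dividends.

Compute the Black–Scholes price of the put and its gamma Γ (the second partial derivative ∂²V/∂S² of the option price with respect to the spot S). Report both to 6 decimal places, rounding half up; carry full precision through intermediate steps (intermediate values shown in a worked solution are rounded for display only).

σ√T = 0.384·√0.6818 = 0.317073
d₁ = (ln(S/K) + (r+σ²/2)T) / (σ√T) = (ln(235.93/282.88) + (0.0257+0.384²/2)·0.6818) / 0.317073 = (-0.181488 + 0.067790) / 0.317073 = -0.358585
d₂ = d₁ − σ√T = -0.358585 − 0.317073 = -0.675658
e^{−rT} = e^{−0.0257·0.6818} = 0.982630
N(−d₁) = 0.640047,  N(−d₂) = 0.750371
Put price V = K·e^{−rT}·N(−d₂) − S·N(−d₁) = 208.578005 − 151.006305 = 57.571700
φ(d₁) = (1/√(2π))·e^{−d₁²/2} = 0.374101
Γ = φ(d₁) / (S·σ·√T) = 0.005001

price = 57.571700
Γ = 0.005001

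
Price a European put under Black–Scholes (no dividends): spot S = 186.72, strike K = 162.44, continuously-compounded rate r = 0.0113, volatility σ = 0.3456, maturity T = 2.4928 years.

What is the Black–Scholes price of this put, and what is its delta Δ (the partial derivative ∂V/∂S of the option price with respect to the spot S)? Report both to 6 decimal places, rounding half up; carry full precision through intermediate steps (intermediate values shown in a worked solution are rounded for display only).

price = 24.340209
Δ = -0.281044

σ√T = 0.3456·√2.4928 = 0.545654
d₁ = (ln(S/K) + (r+σ²/2)T) / (σ√T) = (ln(186.72/162.44) + (0.0113+0.3456²/2)·2.4928) / 0.545654 = (0.139301 + 0.177038) / 0.545654 = 0.579743
d₂ = d₁ − σ√T = 0.579743 − 0.545654 = 0.034089
e^{−rT} = e^{−0.0113·2.4928} = 0.972224
N(−d₁) = 0.281044,  N(−d₂) = 0.486403
Put price V = K·e^{−rT}·N(−d₂) − S·N(−d₁) = 76.816721 − 52.476512 = 24.340209
Δ = −N(−d₁) = -0.281044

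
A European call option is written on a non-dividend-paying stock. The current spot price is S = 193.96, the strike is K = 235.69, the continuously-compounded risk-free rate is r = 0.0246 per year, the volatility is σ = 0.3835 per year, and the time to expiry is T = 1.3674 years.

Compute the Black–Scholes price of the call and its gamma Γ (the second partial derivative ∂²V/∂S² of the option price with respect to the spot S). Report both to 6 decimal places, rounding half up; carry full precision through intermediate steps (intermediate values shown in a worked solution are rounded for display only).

price = 22.801865
Γ = 0.004545

σ√T = 0.3835·√1.3674 = 0.448449
d₁ = (ln(S/K) + (r+σ²/2)T) / (σ√T) = (ln(193.96/235.69) + (0.0246+0.3835²/2)·1.3674) / 0.448449 = (-0.194865 + 0.134191) / 0.448449 = -0.135298
d₂ = d₁ − σ√T = -0.135298 − 0.448449 = -0.583747
e^{−rT} = e^{−0.0246·1.3674} = 0.966921
N(d₁) = 0.446188,  N(d₂) = 0.279695
Call price V = S·N(d₁) − K·e^{−rT}·N(d₂) = 86.542680 − 63.740815 = 22.801865
φ(d₁) = (1/√(2π))·e^{−d₁²/2} = 0.395308
Γ = φ(d₁) / (S·σ·√T) = 0.004545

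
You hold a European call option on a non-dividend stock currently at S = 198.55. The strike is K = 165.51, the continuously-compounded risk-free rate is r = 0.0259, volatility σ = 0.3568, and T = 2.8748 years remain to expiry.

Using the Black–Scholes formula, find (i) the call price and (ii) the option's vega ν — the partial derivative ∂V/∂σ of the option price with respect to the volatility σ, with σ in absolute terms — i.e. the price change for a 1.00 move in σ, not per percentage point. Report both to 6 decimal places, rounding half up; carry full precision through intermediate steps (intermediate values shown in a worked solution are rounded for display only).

σ√T = 0.3568·√2.8748 = 0.604963
d₁ = (ln(S/K) + (r+σ²/2)T) / (σ√T) = (ln(198.55/165.51) + (0.0259+0.3568²/2)·2.8748) / 0.604963 = (0.182009 + 0.257447) / 0.604963 = 0.726419
d₂ = d₁ − σ√T = 0.726419 − 0.604963 = 0.121457
e^{−rT} = e^{−0.0259·2.8748} = 0.928247
N(d₁) = 0.766209,  N(d₂) = 0.548335
Call price V = S·N(d₁) − K·e^{−rT}·N(d₂) = 152.130821 − 84.243038 = 67.887783
φ(d₁) = (1/√(2π))·e^{−d₁²/2} = 0.306425
ν = S·φ(d₁)·√T = 103.156935

price = 67.887783
ν = 103.156935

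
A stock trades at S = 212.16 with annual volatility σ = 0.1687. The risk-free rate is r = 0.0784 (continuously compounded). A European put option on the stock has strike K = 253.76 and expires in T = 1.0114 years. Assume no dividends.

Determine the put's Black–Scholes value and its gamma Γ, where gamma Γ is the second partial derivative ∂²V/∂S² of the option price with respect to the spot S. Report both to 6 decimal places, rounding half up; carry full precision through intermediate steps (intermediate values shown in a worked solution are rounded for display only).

price = 28.750565
Γ = 0.009766

σ√T = 0.1687·√1.0114 = 0.169659
d₁ = (ln(S/K) + (r+σ²/2)T) / (σ√T) = (ln(212.16/253.76) + (0.0784+0.1687²/2)·1.0114) / 0.169659 = (-0.179048 + 0.093686) / 0.169659 = -0.503141
d₂ = d₁ − σ√T = -0.503141 − 0.169659 = -0.672800
e^{−rT} = e^{−0.0784·1.0114} = 0.923769
N(−d₁) = 0.692568,  N(−d₂) = 0.749463
Put price V = K·e^{−rT}·N(−d₂) − S·N(−d₁) = 175.685703 − 146.935139 = 28.750565
φ(d₁) = (1/√(2π))·e^{−d₁²/2} = 0.351511
Γ = φ(d₁) / (S·σ·√T) = 0.009766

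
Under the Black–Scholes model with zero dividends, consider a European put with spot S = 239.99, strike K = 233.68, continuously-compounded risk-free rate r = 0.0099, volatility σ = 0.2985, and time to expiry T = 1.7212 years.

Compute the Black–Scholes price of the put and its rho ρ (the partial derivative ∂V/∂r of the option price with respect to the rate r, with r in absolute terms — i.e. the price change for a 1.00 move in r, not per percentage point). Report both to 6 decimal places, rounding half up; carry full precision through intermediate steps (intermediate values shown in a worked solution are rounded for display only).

σ√T = 0.2985·√1.7212 = 0.391616
d₁ = (ln(S/K) + (r+σ²/2)T) / (σ√T) = (ln(239.99/233.68) + (0.0099+0.2985²/2)·1.7212) / 0.391616 = (0.026645 + 0.093721) / 0.391616 = 0.307357
d₂ = d₁ − σ√T = 0.307357 − 0.391616 = -0.084258
e^{−rT} = e^{−0.0099·1.7212} = 0.983104
N(−d₁) = 0.379286,  N(−d₂) = 0.533575
Put price V = K·e^{−rT}·N(−d₂) − S·N(−d₁) = 122.579064 − 91.024789 = 31.554275
ρ = −K·T·e^{−rT}·N(−d₂) = -210.983085

price = 31.554275
ρ = -210.983085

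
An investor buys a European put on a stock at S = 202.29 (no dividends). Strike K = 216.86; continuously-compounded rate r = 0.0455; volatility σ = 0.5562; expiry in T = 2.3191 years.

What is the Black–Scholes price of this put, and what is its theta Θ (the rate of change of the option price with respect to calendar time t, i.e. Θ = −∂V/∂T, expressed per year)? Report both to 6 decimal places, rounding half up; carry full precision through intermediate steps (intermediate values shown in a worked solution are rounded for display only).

σ√T = 0.5562·√2.3191 = 0.847014
d₁ = (ln(S/K) + (r+σ²/2)T) / (σ√T) = (ln(202.29/216.86) + (0.0455+0.5562²/2)·2.3191) / 0.847014 = (-0.069550 + 0.464236) / 0.847014 = 0.465973
d₂ = d₁ − σ√T = 0.465973 − 0.847014 = -0.381041
e^{−rT} = e^{−0.0455·2.3191} = 0.899857
N(−d₁) = 0.320617,  N(−d₂) = 0.648414
Put price V = K·e^{−rT}·N(−d₂) − S·N(−d₁) = 126.533415 − 64.857681 = 61.675734
φ(d₁) = (1/√(2π))·e^{−d₁²/2} = 0.357899
Θ = −S·φ(d₁)·σ/(2√T) + r·K·e^{−rT}·N(−d₂) = −13.221366 + 5.757270 = -7.464096

price = 61.675734
Θ = -7.464096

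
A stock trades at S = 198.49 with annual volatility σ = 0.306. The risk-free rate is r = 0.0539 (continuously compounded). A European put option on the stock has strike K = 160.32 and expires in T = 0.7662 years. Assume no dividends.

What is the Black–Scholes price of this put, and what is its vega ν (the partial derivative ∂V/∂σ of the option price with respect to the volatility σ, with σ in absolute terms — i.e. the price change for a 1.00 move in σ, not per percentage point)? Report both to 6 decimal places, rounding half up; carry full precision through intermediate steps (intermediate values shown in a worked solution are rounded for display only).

σ√T = 0.306·√0.7662 = 0.267851
d₁ = (ln(S/K) + (r+σ²/2)T) / (σ√T) = (ln(198.49/160.32) + (0.0539+0.306²/2)·0.7662) / 0.267851 = (0.213567 + 0.077170) / 0.267851 = 1.085445
d₂ = d₁ − σ√T = 1.085445 − 0.267851 = 0.817595
e^{−rT} = e^{−0.0539·0.7662} = 0.959543
N(−d₁) = 0.138862,  N(−d₂) = 0.206794
Put price V = K·e^{−rT}·N(−d₂) − S·N(−d₁) = 31.811990 − 27.562775 = 4.249215
φ(d₁) = (1/√(2π))·e^{−d₁²/2} = 0.221345
ν = S·φ(d₁)·√T = 38.457304

price = 4.249215
ν = 38.457304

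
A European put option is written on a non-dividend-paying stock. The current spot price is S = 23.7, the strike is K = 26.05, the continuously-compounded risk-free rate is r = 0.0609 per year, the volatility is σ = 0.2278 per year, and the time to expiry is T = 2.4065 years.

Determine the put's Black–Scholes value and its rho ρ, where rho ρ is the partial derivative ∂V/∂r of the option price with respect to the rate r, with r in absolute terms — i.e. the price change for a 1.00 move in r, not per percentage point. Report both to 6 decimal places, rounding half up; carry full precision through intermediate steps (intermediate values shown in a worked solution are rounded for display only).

price = 2.673737
ρ = -27.708918

σ√T = 0.2278·√2.4065 = 0.353384
d₁ = (ln(S/K) + (r+σ²/2)T) / (σ√T) = (ln(23.7/26.05) + (0.0609+0.2278²/2)·2.4065) / 0.353384 = (-0.094543 + 0.208996) / 0.353384 = 0.323878
d₂ = d₁ − σ√T = 0.323878 − 0.353384 = -0.029506
e^{−rT} = e^{−0.0609·2.4065} = 0.863677
N(−d₁) = 0.373015,  N(−d₂) = 0.511769
Put price V = K·e^{−rT}·N(−d₂) − S·N(−d₁) = 11.514198 − 8.840462 = 2.673737
ρ = −K·T·e^{−rT}·N(−d₂) = -27.708918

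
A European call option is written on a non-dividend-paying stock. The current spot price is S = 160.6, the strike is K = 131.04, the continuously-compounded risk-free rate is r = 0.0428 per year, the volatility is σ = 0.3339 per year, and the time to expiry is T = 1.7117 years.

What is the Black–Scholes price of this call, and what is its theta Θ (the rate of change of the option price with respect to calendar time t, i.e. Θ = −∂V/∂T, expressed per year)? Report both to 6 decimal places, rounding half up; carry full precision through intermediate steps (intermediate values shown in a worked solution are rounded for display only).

σ√T = 0.3339·√1.7117 = 0.436848
d₁ = (ln(S/K) + (r+σ²/2)T) / (σ√T) = (ln(160.6/131.04) + (0.0428+0.3339²/2)·1.7117) / 0.436848 = (0.203414 + 0.168679) / 0.436848 = 0.851768
d₂ = d₁ − σ√T = 0.851768 − 0.436848 = 0.414920
e^{−rT} = e^{−0.0428·1.7117} = 0.929358
N(d₁) = 0.802829,  N(d₂) = 0.660900
Call price V = S·N(d₁) − K·e^{−rT}·N(d₂) = 128.934260 − 80.486441 = 48.447819
φ(d₁) = (1/√(2π))·e^{−d₁²/2} = 0.277567
Θ = −S·φ(d₁)·σ/(2√T) − r·K·e^{−rT}·N(d₂) = −5.688347 − 3.444820 = -9.133166

price = 48.447819
Θ = -9.133166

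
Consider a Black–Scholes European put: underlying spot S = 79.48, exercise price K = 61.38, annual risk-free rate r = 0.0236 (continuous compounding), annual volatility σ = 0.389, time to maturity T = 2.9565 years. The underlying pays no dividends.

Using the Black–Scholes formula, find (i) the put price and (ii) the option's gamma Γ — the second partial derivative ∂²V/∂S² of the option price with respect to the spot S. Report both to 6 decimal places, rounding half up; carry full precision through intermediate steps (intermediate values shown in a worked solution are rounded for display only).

σ√T = 0.389·√2.9565 = 0.668865
d₁ = (ln(S/K) + (r+σ²/2)T) / (σ√T) = (ln(79.48/61.38) + (0.0236+0.389²/2)·2.9565) / 0.668865 = (0.258421 + 0.293464) / 0.668865 = 0.825107
d₂ = d₁ − σ√T = 0.825107 − 0.668865 = 0.156242
e^{−rT} = e^{−0.0236·2.9565} = 0.932605
N(−d₁) = 0.204656,  N(−d₂) = 0.437921
Put price V = K·e^{−rT}·N(−d₂) − S·N(−d₁) = 25.068063 − 16.266021 = 8.802042
φ(d₁) = (1/√(2π))·e^{−d₁²/2} = 0.283842
Γ = φ(d₁) / (S·σ·√T) = 0.005339

price = 8.802042
Γ = 0.005339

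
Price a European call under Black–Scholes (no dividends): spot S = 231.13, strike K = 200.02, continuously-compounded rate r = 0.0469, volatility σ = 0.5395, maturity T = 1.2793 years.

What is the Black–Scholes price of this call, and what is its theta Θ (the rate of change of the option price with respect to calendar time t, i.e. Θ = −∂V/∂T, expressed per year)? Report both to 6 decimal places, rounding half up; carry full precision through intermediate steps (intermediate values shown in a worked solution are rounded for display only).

price = 74.360628
Θ = -22.437982

σ√T = 0.5395·√1.2793 = 0.610208
d₁ = (ln(S/K) + (r+σ²/2)T) / (σ√T) = (ln(231.13/200.02) + (0.0469+0.5395²/2)·1.2793) / 0.610208 = (0.144563 + 0.246176) / 0.610208 = 0.640337
d₂ = d₁ − σ√T = 0.640337 − 0.610208 = 0.030130
e^{−rT} = e^{−0.0469·1.2793} = 0.941765
N(d₁) = 0.739023,  N(d₂) = 0.512018
Call price V = S·N(d₁) − K·e^{−rT}·N(d₂) = 170.810475 − 96.449847 = 74.360628
φ(d₁) = (1/√(2π))·e^{−d₁²/2} = 0.324992
Θ = −S·φ(d₁)·σ/(2√T) − r·K·e^{−rT}·N(d₂) = −17.914484 − 4.523498 = -22.437982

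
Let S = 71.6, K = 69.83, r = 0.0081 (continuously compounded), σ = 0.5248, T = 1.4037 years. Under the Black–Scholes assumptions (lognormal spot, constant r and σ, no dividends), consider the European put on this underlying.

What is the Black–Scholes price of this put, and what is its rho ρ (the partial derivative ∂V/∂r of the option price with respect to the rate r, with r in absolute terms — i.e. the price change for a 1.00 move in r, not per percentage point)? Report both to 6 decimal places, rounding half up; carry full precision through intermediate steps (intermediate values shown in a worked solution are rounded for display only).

σ√T = 0.5248·√1.4037 = 0.621772
d₁ = (ln(S/K) + (r+σ²/2)T) / (σ√T) = (ln(71.6/69.83) + (0.0081+0.5248²/2)·1.4037) / 0.621772 = (0.025031 + 0.204670) / 0.621772 = 0.369430
d₂ = d₁ − σ√T = 0.369430 − 0.621772 = -0.252341
e^{−rT} = e^{−0.0081·1.4037} = 0.988694
N(−d₁) = 0.355903,  N(−d₂) = 0.599611
Put price V = K·e^{−rT}·N(−d₂) − S·N(−d₁) = 41.397489 − 25.482689 = 15.914800
ρ = −K·T·e^{−rT}·N(−d₂) = -58.109655

price = 15.914800
ρ = -58.109655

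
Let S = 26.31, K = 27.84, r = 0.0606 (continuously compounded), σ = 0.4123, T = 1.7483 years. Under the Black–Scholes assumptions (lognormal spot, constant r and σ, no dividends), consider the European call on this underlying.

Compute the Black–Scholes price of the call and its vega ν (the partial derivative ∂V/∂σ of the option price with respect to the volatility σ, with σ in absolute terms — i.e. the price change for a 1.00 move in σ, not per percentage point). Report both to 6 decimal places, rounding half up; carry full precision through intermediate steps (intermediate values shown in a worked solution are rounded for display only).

price = 6.172146
ν = 12.992374

σ√T = 0.4123·√1.7483 = 0.545157
d₁ = (ln(S/K) + (r+σ²/2)T) / (σ√T) = (ln(26.31/27.84) + (0.0606+0.4123²/2)·1.7483) / 0.545157 = (-0.056525 + 0.254545) / 0.545157 = 0.363235
d₂ = d₁ − σ√T = 0.363235 − 0.545157 = -0.181921
e^{−rT} = e^{−0.0606·1.7483} = 0.899472
N(d₁) = 0.641785,  N(d₂) = 0.427822
Call price V = S·N(d₁) − K·e^{−rT}·N(d₂) = 16.885375 − 10.713229 = 6.172146
φ(d₁) = (1/√(2π))·e^{−d₁²/2} = 0.373473
ν = S·φ(d₁)·√T = 12.992374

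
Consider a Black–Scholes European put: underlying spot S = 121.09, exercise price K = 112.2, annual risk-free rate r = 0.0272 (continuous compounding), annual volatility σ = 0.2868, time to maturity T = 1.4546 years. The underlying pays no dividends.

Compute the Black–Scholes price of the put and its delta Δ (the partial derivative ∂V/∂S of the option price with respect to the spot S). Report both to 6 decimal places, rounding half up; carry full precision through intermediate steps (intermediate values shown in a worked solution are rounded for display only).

σ√T = 0.2868·√1.4546 = 0.345900
d₁ = (ln(S/K) + (r+σ²/2)T) / (σ√T) = (ln(121.09/112.2) + (0.0272+0.2868²/2)·1.4546) / 0.345900 = (0.076251 + 0.099389) / 0.345900 = 0.507776
d₂ = d₁ − σ√T = 0.507776 − 0.345900 = 0.161875
e^{−rT} = e^{−0.0272·1.4546} = 0.961207
N(−d₁) = 0.305805,  N(−d₂) = 0.435702
Put price V = K·e^{−rT}·N(−d₂) − S·N(−d₁) = 46.989363 − 37.029974 = 9.959388
Δ = −N(−d₁) = -0.305805

price = 9.959388
Δ = -0.305805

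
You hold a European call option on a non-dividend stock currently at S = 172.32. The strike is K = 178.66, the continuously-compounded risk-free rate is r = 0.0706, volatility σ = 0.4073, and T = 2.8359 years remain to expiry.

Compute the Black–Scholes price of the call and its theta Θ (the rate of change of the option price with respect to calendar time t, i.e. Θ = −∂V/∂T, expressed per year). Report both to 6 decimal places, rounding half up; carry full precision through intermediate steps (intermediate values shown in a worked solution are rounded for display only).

σ√T = 0.4073·√2.8359 = 0.685899
d₁ = (ln(S/K) + (r+σ²/2)T) / (σ√T) = (ln(172.32/178.66) + (0.0706+0.4073²/2)·2.8359) / 0.685899 = (-0.036131 + 0.435443) / 0.685899 = 0.582173
d₂ = d₁ − σ√T = 0.582173 − 0.685899 = -0.103726
e^{−rT} = e^{−0.0706·2.8359} = 0.818555
N(d₁) = 0.719775,  N(d₂) = 0.458694
Call price V = S·N(d₁) − K·e^{−rT}·N(d₂) = 124.031613 − 67.080752 = 56.950862
φ(d₁) = (1/√(2π))·e^{−d₁²/2} = 0.336754
Θ = −S·φ(d₁)·σ/(2√T) − r·K·e^{−rT}·N(d₂) = −7.017590 − 4.735901 = -11.753491

price = 56.950862
Θ = -11.753491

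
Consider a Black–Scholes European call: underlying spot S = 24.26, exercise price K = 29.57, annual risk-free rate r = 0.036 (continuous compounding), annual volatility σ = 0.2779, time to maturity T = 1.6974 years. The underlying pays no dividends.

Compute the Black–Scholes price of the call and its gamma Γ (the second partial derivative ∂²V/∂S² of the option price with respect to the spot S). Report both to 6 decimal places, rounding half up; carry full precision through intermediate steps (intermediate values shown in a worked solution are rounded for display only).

σ√T = 0.2779·√1.6974 = 0.362060
d₁ = (ln(S/K) + (r+σ²/2)T) / (σ√T) = (ln(24.26/29.57) + (0.036+0.2779²/2)·1.6974) / 0.362060 = (-0.197931 + 0.126650) / 0.362060 = -0.196877
d₂ = d₁ − σ√T = -0.196877 − 0.362060 = -0.558937
e^{−rT} = e^{−0.036·1.6974} = 0.940723
N(d₁) = 0.421962,  N(d₂) = 0.288102
Call price V = S·N(d₁) − K·e^{−rT}·N(d₂) = 10.236796 − 8.014196 = 2.222600
φ(d₁) = (1/√(2π))·e^{−d₁²/2} = 0.391285
Γ = φ(d₁) / (S·σ·√T) = 0.044547

price = 2.222600
Γ = 0.044547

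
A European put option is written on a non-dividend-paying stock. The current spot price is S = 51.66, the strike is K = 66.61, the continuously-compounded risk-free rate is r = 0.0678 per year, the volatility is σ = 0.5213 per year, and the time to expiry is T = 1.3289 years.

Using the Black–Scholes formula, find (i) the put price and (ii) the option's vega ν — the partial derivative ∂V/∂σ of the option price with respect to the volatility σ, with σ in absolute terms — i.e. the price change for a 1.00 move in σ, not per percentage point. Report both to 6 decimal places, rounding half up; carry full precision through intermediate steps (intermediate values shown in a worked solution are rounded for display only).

price = 18.370648
ν = 23.749092

σ√T = 0.5213·√1.3289 = 0.600944
d₁ = (ln(S/K) + (r+σ²/2)T) / (σ√T) = (ln(51.66/66.61) + (0.0678+0.5213²/2)·1.3289) / 0.600944 = (-0.254171 + 0.270666) / 0.600944 = 0.027449
d₂ = d₁ − σ√T = 0.027449 − 0.600944 = -0.573495
e^{−rT} = e^{−0.0678·1.3289} = 0.913840
N(−d₁) = 0.489051,  N(−d₂) = 0.716845
Put price V = K·e^{−rT}·N(−d₂) − S·N(−d₁) = 43.635015 − 25.264367 = 18.370648
φ(d₁) = (1/√(2π))·e^{−d₁²/2} = 0.398792
ν = S·φ(d₁)·√T = 23.749092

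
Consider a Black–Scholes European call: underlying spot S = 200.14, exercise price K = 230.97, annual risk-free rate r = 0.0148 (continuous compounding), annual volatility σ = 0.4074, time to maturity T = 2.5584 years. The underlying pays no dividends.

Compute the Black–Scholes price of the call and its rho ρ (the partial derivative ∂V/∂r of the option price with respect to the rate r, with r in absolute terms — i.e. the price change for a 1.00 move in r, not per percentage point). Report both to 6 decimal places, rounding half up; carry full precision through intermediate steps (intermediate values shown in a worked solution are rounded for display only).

price = 43.519972
ρ = 178.041332

σ√T = 0.4074·√2.5584 = 0.651636
d₁ = (ln(S/K) + (r+σ²/2)T) / (σ√T) = (ln(200.14/230.97) + (0.0148+0.4074²/2)·2.5584) / 0.651636 = (-0.143271 + 0.250179) / 0.651636 = 0.164062
d₂ = d₁ − σ√T = 0.164062 − 0.651636 = -0.487575
e^{−rT} = e^{−0.0148·2.5584} = 0.962844
N(d₁) = 0.565159,  N(d₂) = 0.312926
Call price V = S·N(d₁) − K·e^{−rT}·N(d₂) = 113.110861 − 69.590890 = 43.519972
ρ = K·T·e^{−rT}·N(d₂) = 178.041332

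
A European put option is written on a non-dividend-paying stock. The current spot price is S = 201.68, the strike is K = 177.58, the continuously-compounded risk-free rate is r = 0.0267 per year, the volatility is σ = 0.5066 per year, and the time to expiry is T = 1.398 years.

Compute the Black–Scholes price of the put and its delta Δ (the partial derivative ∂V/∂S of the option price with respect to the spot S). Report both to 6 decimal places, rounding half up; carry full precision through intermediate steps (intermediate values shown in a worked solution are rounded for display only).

price = 30.169950
Δ = -0.282892

σ√T = 0.5066·√1.398 = 0.598989
d₁ = (ln(S/K) + (r+σ²/2)T) / (σ√T) = (ln(201.68/177.58) + (0.0267+0.5066²/2)·1.398) / 0.598989 = (0.127261 + 0.216720) / 0.598989 = 0.574270
d₂ = d₁ − σ√T = 0.574270 − 0.598989 = -0.024719
e^{−rT} = e^{−0.0267·1.398} = 0.963361
N(−d₁) = 0.282892,  N(−d₂) = 0.509860
Put price V = K·e^{−rT}·N(−d₂) − S·N(−d₁) = 87.223701 − 57.053751 = 30.169950
Δ = −N(−d₁) = -0.282892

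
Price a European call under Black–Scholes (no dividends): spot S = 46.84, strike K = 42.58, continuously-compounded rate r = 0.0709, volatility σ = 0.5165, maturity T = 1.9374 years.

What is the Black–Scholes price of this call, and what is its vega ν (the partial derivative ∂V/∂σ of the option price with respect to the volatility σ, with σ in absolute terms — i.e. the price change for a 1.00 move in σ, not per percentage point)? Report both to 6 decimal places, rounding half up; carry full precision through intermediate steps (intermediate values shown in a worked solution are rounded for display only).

σ√T = 0.5165·√1.9374 = 0.718919
d₁ = (ln(S/K) + (r+σ²/2)T) / (σ√T) = (ln(46.84/42.58) + (0.0709+0.5165²/2)·1.9374) / 0.718919 = (0.095353 + 0.395784) / 0.718919 = 0.683160
d₂ = d₁ − σ√T = 0.683160 − 0.718919 = -0.035759
e^{−rT} = e^{−0.0709·1.9374} = 0.871655
N(d₁) = 0.752747,  N(d₂) = 0.485737
Call price V = S·N(d₁) − K·e^{−rT}·N(d₂) = 35.258678 − 18.028173 = 17.230505
φ(d₁) = (1/√(2π))·e^{−d₁²/2} = 0.315912
ν = S·φ(d₁)·√T = 20.596446

price = 17.230505
ν = 20.596446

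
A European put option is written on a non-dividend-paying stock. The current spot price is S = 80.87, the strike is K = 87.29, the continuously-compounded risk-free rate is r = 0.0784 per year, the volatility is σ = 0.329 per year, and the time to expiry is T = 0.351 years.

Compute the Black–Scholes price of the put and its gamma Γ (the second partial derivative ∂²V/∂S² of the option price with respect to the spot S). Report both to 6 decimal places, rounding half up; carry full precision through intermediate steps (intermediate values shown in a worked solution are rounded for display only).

price = 8.661715
Γ = 0.025013

σ√T = 0.329·√0.351 = 0.194917
d₁ = (ln(S/K) + (r+σ²/2)T) / (σ√T) = (ln(80.87/87.29) + (0.0784+0.329²/2)·0.351) / 0.194917 = (-0.076393 + 0.046515) / 0.194917 = -0.153287
d₂ = d₁ − σ√T = -0.153287 − 0.194917 = -0.348204
e^{−rT} = e^{−0.0784·0.351} = 0.972857
N(−d₁) = 0.560914,  N(−d₂) = 0.636157
Put price V = K·e^{−rT}·N(−d₂) − S·N(−d₁) = 54.022842 − 45.361127 = 8.661715
φ(d₁) = (1/√(2π))·e^{−d₁²/2} = 0.394283
Γ = φ(d₁) / (S·σ·√T) = 0.025013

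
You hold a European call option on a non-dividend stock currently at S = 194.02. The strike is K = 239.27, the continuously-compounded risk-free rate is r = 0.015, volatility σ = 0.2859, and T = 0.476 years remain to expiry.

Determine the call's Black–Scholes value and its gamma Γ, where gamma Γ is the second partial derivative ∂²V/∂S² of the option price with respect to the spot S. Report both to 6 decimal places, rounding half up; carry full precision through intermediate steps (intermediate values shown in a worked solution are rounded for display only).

σ√T = 0.2859·√0.476 = 0.197250
d₁ = (ln(S/K) + (r+σ²/2)T) / (σ√T) = (ln(194.02/239.27) + (0.015+0.2859²/2)·0.476) / 0.197250 = (-0.209631 + 0.026594) / 0.197250 = -0.927946
d₂ = d₁ − σ√T = -0.927946 − 0.197250 = -1.125196
e^{−rT} = e^{−0.015·0.476} = 0.992885
N(d₁) = 0.176718,  N(d₂) = 0.130253
Call price V = S·N(d₁) − K·e^{−rT}·N(d₂) = 34.286804 − 30.943908 = 3.342896
φ(d₁) = (1/√(2π))·e^{−d₁²/2} = 0.259375
Γ = φ(d₁) / (S·σ·√T) = 0.006777

price = 3.342896
Γ = 0.006777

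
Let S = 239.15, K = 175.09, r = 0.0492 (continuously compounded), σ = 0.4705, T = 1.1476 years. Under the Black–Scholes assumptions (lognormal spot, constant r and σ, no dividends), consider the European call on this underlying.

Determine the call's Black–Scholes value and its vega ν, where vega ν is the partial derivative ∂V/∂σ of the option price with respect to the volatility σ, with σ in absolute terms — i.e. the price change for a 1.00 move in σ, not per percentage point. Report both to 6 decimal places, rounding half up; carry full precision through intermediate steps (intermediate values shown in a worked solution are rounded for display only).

price = 87.025132
ν = 63.067441

σ√T = 0.4705·√1.1476 = 0.504028
d₁ = (ln(S/K) + (r+σ²/2)T) / (σ√T) = (ln(239.15/175.09) + (0.0492+0.4705²/2)·1.1476) / 0.504028 = (0.311791 + 0.183484) / 0.504028 = 0.982633
d₂ = d₁ − σ√T = 0.982633 − 0.504028 = 0.478605
e^{−rT} = e^{−0.0492·1.1476} = 0.945102
N(d₁) = 0.837106,  N(d₂) = 0.683890
Call price V = S·N(d₁) − K·e^{−rT}·N(d₂) = 200.193912 − 113.168779 = 87.025132
φ(d₁) = (1/√(2π))·e^{−d₁²/2} = 0.246173
ν = S·φ(d₁)·√T = 63.067441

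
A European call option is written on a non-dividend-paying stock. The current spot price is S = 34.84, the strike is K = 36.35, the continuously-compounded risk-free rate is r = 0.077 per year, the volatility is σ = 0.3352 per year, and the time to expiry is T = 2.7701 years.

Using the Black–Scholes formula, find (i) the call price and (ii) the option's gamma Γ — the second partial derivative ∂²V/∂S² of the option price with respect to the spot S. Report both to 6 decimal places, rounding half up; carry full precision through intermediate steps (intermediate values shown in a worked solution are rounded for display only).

σ√T = 0.3352·√2.7701 = 0.557894
d₁ = (ln(S/K) + (r+σ²/2)T) / (σ√T) = (ln(34.84/36.35) + (0.077+0.3352²/2)·2.7701) / 0.557894 = (-0.042428 + 0.368921) / 0.557894 = 0.585223
d₂ = d₁ − σ√T = 0.585223 − 0.557894 = 0.027329
e^{−rT} = e^{−0.077·2.7701} = 0.807916
N(d₁) = 0.720801,  N(d₂) = 0.510901
Call price V = S·N(d₁) − K·e^{−rT}·N(d₂) = 25.112713 − 15.004015 = 10.108698
φ(d₁) = (1/√(2π))·e^{−d₁²/2} = 0.336155
Γ = φ(d₁) / (S·σ·√T) = 0.017295

price = 10.108698
Γ = 0.017295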